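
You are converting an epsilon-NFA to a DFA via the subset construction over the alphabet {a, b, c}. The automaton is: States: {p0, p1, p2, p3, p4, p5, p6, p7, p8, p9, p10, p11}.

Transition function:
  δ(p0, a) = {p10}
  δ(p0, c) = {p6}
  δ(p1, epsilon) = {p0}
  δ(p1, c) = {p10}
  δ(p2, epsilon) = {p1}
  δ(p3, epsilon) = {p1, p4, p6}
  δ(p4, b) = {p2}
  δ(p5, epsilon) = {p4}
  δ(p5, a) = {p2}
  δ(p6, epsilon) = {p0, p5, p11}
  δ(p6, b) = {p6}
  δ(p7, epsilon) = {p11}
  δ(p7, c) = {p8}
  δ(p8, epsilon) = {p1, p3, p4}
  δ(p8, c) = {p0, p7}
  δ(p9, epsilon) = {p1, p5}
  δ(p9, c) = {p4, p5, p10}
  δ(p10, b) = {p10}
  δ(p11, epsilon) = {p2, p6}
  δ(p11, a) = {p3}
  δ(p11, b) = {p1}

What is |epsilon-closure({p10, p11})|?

Start with {p10, p11}.
From p11 via epsilon: add p2, p6.
From p2 via epsilon: add p1.
From p6 via epsilon: add p0, p5.
From p5 via epsilon: add p4.
epsilon-closure = {p0, p1, p2, p4, p5, p6, p10, p11}, which has 8 states.

8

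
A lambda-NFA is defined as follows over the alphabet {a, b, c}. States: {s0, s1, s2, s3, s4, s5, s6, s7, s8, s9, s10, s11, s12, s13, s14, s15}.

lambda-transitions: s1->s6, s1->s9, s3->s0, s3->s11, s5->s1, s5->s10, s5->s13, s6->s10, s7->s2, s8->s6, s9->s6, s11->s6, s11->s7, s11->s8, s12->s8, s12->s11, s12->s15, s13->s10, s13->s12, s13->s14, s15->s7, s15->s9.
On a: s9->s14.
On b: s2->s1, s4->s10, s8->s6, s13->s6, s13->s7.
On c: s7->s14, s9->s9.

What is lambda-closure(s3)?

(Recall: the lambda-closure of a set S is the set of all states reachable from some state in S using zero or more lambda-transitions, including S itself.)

{s0, s2, s3, s6, s7, s8, s10, s11}

Start with {s3}.
From s3 via lambda: add s0, s11.
From s11 via lambda: add s6, s7, s8.
From s6 via lambda: add s10.
From s7 via lambda: add s2.
No new states can be added; the closed set is {s0, s2, s3, s6, s7, s8, s10, s11}.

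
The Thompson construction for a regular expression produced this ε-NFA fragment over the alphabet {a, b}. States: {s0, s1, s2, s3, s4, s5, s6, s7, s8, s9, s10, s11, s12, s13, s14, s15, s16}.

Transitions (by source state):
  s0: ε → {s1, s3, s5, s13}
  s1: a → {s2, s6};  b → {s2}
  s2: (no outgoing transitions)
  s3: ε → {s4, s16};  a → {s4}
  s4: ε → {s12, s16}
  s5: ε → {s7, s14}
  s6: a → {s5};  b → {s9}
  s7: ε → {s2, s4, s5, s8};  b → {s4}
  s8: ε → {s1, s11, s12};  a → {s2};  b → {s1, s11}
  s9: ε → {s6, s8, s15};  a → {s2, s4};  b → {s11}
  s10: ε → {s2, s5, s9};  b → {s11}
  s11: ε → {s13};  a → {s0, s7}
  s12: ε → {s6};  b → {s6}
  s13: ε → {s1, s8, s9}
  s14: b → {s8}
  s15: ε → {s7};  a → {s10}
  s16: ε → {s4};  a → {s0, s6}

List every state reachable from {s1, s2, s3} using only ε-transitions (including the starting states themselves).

{s1, s2, s3, s4, s6, s12, s16}

Start with {s1, s2, s3}.
From s3 via ε: add s4, s16.
From s4 via ε: add s12.
From s12 via ε: add s6.
No new states can be added; the closed set is {s1, s2, s3, s4, s6, s12, s16}.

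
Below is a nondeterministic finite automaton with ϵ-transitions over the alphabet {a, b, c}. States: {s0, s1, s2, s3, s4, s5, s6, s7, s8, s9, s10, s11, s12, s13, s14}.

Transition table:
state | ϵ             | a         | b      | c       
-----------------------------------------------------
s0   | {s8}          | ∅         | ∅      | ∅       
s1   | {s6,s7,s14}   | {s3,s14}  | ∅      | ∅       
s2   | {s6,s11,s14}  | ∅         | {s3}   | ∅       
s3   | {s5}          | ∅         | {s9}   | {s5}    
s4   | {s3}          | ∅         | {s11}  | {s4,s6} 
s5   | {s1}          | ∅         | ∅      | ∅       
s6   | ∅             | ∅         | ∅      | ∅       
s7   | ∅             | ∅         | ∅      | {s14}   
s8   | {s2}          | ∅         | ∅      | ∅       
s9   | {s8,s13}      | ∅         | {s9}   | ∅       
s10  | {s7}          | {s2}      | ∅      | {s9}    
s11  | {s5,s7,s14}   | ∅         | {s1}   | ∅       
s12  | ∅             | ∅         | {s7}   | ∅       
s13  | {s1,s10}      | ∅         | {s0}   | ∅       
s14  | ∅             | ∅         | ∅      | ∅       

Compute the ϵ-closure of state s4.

{s1, s3, s4, s5, s6, s7, s14}

Start with {s4}.
From s4 via ϵ: add s3.
From s3 via ϵ: add s5.
From s5 via ϵ: add s1.
From s1 via ϵ: add s6, s7, s14.
No new states can be added; the closed set is {s1, s3, s4, s5, s6, s7, s14}.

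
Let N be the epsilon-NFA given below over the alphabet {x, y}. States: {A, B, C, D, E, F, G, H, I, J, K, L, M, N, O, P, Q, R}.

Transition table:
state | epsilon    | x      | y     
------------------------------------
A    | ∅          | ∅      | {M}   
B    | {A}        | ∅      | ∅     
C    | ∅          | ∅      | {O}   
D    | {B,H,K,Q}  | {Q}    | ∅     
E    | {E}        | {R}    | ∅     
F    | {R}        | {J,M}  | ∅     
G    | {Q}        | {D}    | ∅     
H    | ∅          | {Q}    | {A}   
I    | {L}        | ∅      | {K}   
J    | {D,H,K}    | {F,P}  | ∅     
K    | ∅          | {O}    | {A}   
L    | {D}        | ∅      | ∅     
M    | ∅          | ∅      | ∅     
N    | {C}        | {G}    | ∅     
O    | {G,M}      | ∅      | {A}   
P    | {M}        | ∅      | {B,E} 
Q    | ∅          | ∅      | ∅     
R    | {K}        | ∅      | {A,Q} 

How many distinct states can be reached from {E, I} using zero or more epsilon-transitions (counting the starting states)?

Start with {E, I}.
From I via epsilon: add L.
From L via epsilon: add D.
From D via epsilon: add B, H, K, Q.
From B via epsilon: add A.
epsilon-closure = {A, B, D, E, H, I, K, L, Q}, which has 9 states.

9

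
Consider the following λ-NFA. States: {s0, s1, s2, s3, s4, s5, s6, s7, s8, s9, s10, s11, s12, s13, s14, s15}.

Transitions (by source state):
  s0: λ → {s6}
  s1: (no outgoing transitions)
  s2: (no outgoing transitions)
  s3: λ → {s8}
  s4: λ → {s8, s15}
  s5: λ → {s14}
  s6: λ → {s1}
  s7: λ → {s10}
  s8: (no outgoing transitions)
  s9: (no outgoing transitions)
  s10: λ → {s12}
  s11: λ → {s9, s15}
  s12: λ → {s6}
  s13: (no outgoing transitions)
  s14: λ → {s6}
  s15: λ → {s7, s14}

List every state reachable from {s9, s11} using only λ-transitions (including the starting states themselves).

{s1, s6, s7, s9, s10, s11, s12, s14, s15}

Start with {s9, s11}.
From s11 via λ: add s15.
From s15 via λ: add s7, s14.
From s7 via λ: add s10.
From s14 via λ: add s6.
From s6 via λ: add s1.
From s10 via λ: add s12.
No new states can be added; the closed set is {s1, s6, s7, s9, s10, s11, s12, s14, s15}.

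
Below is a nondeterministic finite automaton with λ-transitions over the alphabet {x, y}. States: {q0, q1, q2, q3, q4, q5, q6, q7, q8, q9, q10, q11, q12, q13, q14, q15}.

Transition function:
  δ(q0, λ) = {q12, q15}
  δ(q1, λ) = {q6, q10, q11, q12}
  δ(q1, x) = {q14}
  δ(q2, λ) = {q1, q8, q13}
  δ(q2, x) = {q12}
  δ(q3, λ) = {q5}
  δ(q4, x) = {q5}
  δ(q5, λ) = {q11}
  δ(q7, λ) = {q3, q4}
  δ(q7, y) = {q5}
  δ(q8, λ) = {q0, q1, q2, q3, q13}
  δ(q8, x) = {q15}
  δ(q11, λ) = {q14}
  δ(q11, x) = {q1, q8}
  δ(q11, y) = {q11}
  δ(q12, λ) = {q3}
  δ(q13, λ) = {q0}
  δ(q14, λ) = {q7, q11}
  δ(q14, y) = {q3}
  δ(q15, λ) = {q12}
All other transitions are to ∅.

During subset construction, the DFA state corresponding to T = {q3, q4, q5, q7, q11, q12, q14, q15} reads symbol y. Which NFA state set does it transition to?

q7 on y → {q5}.
q11 on y → {q11}.
q14 on y → {q3}.
No y-transition from q3, q4, q5, q12, q15.
Union after reading y: {q3, q5, q11}.
Now take the λ-closure:
From q11 via λ: add q14.
From q14 via λ: add q7.
From q7 via λ: add q4.
No new states can be added; the closed set is {q3, q4, q5, q7, q11, q14}.

{q3, q4, q5, q7, q11, q14}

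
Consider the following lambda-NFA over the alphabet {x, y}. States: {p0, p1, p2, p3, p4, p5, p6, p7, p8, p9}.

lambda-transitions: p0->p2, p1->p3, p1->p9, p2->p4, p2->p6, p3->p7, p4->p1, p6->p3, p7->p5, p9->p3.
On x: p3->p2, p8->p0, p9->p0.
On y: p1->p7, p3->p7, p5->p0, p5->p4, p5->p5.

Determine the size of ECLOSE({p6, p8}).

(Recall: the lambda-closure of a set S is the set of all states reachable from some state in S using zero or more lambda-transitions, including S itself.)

Start with {p6, p8}.
From p6 via lambda: add p3.
From p3 via lambda: add p7.
From p7 via lambda: add p5.
lambda-closure = {p3, p5, p6, p7, p8}, which has 5 states.

5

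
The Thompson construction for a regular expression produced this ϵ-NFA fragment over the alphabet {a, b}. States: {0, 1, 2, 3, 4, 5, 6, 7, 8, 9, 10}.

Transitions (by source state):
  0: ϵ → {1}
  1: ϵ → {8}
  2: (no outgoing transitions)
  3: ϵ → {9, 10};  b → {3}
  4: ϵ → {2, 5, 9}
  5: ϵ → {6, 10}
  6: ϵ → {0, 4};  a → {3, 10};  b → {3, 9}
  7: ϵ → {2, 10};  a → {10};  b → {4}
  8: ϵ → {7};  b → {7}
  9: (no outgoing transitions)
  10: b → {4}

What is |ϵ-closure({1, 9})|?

Start with {1, 9}.
From 1 via ϵ: add 8.
From 8 via ϵ: add 7.
From 7 via ϵ: add 2, 10.
ϵ-closure = {1, 2, 7, 8, 9, 10}, which has 6 states.

6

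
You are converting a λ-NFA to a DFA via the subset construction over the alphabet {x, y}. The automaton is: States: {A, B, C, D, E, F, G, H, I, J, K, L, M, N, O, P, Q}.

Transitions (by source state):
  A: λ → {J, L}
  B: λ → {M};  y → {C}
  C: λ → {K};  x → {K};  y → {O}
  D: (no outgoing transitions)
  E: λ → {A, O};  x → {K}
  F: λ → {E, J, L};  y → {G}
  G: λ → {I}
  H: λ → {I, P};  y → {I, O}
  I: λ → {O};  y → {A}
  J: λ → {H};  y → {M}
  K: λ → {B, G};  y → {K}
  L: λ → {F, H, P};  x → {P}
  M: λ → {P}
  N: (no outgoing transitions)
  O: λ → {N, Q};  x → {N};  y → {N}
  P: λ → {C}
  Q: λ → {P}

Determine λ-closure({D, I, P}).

Start with {D, I, P}.
From I via λ: add O.
From P via λ: add C.
From C via λ: add K.
From O via λ: add N, Q.
From K via λ: add B, G.
From B via λ: add M.
No new states can be added; the closed set is {B, C, D, G, I, K, M, N, O, P, Q}.

{B, C, D, G, I, K, M, N, O, P, Q}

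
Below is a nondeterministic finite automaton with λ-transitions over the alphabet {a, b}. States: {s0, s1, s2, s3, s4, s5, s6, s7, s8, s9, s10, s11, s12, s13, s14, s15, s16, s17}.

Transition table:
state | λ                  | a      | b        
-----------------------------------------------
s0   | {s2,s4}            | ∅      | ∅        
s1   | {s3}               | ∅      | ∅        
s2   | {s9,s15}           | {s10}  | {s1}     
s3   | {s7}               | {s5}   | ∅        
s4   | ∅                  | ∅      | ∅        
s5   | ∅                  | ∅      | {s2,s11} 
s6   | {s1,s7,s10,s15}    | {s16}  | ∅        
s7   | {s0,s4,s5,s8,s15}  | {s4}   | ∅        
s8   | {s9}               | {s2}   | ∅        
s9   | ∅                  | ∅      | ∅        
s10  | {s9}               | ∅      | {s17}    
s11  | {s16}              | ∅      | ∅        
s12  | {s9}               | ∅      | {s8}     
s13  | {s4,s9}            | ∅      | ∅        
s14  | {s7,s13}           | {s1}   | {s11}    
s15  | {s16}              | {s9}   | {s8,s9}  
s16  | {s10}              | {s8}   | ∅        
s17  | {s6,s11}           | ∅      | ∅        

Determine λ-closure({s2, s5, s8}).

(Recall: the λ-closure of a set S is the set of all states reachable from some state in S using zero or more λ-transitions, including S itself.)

{s2, s5, s8, s9, s10, s15, s16}

Start with {s2, s5, s8}.
From s2 via λ: add s9, s15.
From s15 via λ: add s16.
From s16 via λ: add s10.
No new states can be added; the closed set is {s2, s5, s8, s9, s10, s15, s16}.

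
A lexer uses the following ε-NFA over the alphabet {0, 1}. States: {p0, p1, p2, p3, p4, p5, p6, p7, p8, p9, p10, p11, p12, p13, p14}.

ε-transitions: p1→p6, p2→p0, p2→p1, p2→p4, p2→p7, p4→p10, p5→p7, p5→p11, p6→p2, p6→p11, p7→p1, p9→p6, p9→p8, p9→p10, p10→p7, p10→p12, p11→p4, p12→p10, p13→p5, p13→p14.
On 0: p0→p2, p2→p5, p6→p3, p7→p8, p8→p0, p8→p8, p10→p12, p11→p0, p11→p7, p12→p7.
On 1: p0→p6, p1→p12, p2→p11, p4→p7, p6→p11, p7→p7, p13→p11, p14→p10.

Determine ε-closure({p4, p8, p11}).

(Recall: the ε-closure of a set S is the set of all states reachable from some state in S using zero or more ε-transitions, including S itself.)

Start with {p4, p8, p11}.
From p4 via ε: add p10.
From p10 via ε: add p7, p12.
From p7 via ε: add p1.
From p1 via ε: add p6.
From p6 via ε: add p2.
From p2 via ε: add p0.
No new states can be added; the closed set is {p0, p1, p2, p4, p6, p7, p8, p10, p11, p12}.

{p0, p1, p2, p4, p6, p7, p8, p10, p11, p12}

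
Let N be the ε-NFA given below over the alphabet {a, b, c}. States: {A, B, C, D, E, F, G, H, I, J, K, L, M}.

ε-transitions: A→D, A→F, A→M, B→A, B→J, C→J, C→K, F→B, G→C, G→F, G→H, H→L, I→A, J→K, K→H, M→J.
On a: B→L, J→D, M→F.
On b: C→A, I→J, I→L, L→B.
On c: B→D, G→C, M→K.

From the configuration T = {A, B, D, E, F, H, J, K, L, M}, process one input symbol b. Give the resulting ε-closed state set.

L on b → {B}.
No b-transition from A, B, D, E, F, H, J, K, M.
Union after reading b: {B}.
Now take the ε-closure:
From B via ε: add A, J.
From A via ε: add D, F, M.
From J via ε: add K.
From K via ε: add H.
From H via ε: add L.
No new states can be added; the closed set is {A, B, D, F, H, J, K, L, M}.

{A, B, D, F, H, J, K, L, M}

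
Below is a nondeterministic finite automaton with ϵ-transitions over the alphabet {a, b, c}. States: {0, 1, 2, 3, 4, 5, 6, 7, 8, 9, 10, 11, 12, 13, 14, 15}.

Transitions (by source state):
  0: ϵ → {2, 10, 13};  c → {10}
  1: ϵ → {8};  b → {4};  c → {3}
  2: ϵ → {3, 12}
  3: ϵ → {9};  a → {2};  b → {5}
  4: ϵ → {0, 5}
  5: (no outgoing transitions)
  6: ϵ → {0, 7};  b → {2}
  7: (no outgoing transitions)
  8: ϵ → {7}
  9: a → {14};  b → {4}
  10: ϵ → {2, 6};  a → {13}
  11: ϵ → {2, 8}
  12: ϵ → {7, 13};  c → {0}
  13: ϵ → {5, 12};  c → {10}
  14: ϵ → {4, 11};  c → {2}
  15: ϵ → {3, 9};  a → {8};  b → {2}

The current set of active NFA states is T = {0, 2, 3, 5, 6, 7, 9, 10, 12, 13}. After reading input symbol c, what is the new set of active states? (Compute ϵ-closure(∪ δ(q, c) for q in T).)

{0, 2, 3, 5, 6, 7, 9, 10, 12, 13}

0 on c → {10}.
12 on c → {0}.
13 on c → {10}.
No c-transition from 2, 3, 5, 6, 7, 9, 10.
Union after reading c: {0, 10}.
Now take the ϵ-closure:
From 0 via ϵ: add 2, 13.
From 10 via ϵ: add 6.
From 2 via ϵ: add 3, 12.
From 6 via ϵ: add 7.
From 13 via ϵ: add 5.
From 3 via ϵ: add 9.
No new states can be added; the closed set is {0, 2, 3, 5, 6, 7, 9, 10, 12, 13}.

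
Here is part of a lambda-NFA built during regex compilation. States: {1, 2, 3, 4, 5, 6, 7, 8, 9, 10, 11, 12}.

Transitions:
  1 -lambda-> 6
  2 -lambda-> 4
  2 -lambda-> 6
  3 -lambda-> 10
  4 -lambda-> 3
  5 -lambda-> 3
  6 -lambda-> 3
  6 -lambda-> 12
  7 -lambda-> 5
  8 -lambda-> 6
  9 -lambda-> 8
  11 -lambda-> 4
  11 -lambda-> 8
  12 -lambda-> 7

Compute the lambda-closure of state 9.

{3, 5, 6, 7, 8, 9, 10, 12}

Start with {9}.
From 9 via lambda: add 8.
From 8 via lambda: add 6.
From 6 via lambda: add 3, 12.
From 3 via lambda: add 10.
From 12 via lambda: add 7.
From 7 via lambda: add 5.
No new states can be added; the closed set is {3, 5, 6, 7, 8, 9, 10, 12}.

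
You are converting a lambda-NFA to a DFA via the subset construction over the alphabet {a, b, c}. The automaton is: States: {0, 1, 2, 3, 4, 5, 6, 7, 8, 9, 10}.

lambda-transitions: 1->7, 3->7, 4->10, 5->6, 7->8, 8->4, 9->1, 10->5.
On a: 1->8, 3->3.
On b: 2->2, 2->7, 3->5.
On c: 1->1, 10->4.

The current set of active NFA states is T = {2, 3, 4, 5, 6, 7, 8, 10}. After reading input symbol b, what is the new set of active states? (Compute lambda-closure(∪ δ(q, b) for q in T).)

{2, 4, 5, 6, 7, 8, 10}

2 on b → {2, 7}.
3 on b → {5}.
No b-transition from 4, 5, 6, 7, 8, 10.
Union after reading b: {2, 5, 7}.
Now take the lambda-closure:
From 5 via lambda: add 6.
From 7 via lambda: add 8.
From 8 via lambda: add 4.
From 4 via lambda: add 10.
No new states can be added; the closed set is {2, 4, 5, 6, 7, 8, 10}.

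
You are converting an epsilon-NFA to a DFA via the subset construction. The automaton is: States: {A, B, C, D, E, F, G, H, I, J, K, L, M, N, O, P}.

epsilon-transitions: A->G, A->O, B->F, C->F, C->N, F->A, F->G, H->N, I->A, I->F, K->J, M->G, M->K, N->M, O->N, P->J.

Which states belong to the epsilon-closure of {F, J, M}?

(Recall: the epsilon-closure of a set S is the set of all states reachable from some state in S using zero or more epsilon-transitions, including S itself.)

{A, F, G, J, K, M, N, O}

Start with {F, J, M}.
From F via epsilon: add A, G.
From M via epsilon: add K.
From A via epsilon: add O.
From O via epsilon: add N.
No new states can be added; the closed set is {A, F, G, J, K, M, N, O}.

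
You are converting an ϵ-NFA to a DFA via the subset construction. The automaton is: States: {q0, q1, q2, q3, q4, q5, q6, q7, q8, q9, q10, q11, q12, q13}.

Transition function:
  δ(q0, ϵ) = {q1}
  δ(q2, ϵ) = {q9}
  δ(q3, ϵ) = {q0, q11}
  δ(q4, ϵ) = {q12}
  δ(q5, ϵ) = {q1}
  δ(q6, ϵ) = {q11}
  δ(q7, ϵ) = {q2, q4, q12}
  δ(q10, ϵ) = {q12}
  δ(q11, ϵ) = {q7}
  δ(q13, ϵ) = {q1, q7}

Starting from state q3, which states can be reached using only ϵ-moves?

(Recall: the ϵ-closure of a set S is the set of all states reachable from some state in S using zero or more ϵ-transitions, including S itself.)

{q0, q1, q2, q3, q4, q7, q9, q11, q12}

Start with {q3}.
From q3 via ϵ: add q0, q11.
From q0 via ϵ: add q1.
From q11 via ϵ: add q7.
From q7 via ϵ: add q2, q4, q12.
From q2 via ϵ: add q9.
No new states can be added; the closed set is {q0, q1, q2, q3, q4, q7, q9, q11, q12}.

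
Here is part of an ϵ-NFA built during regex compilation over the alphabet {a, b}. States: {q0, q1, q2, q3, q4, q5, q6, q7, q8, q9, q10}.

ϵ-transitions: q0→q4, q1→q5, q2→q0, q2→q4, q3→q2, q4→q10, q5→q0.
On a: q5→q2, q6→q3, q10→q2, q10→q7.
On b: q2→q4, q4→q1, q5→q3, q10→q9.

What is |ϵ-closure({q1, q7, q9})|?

7

Start with {q1, q7, q9}.
From q1 via ϵ: add q5.
From q5 via ϵ: add q0.
From q0 via ϵ: add q4.
From q4 via ϵ: add q10.
ϵ-closure = {q0, q1, q4, q5, q7, q9, q10}, which has 7 states.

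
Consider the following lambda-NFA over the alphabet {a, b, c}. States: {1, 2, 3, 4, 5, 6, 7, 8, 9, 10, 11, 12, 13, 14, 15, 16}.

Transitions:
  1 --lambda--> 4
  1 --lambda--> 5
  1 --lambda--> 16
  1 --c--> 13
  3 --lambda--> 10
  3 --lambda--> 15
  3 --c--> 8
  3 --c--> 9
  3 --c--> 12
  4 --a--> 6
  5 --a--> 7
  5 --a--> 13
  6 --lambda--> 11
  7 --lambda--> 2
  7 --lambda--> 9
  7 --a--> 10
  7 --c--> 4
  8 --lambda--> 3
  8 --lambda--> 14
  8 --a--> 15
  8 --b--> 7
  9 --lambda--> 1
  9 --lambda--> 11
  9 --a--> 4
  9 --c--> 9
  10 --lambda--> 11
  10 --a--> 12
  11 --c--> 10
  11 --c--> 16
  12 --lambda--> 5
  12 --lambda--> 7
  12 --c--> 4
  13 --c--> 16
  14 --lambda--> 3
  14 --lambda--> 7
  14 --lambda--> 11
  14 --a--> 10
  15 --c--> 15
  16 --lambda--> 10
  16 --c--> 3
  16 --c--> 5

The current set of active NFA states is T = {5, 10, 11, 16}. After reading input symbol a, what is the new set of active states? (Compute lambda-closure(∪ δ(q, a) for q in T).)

5 on a → {7, 13}.
10 on a → {12}.
No a-transition from 11, 16.
Union after reading a: {7, 12, 13}.
Now take the lambda-closure:
From 7 via lambda: add 2, 9.
From 12 via lambda: add 5.
From 9 via lambda: add 1, 11.
From 1 via lambda: add 4, 16.
From 16 via lambda: add 10.
No new states can be added; the closed set is {1, 2, 4, 5, 7, 9, 10, 11, 12, 13, 16}.

{1, 2, 4, 5, 7, 9, 10, 11, 12, 13, 16}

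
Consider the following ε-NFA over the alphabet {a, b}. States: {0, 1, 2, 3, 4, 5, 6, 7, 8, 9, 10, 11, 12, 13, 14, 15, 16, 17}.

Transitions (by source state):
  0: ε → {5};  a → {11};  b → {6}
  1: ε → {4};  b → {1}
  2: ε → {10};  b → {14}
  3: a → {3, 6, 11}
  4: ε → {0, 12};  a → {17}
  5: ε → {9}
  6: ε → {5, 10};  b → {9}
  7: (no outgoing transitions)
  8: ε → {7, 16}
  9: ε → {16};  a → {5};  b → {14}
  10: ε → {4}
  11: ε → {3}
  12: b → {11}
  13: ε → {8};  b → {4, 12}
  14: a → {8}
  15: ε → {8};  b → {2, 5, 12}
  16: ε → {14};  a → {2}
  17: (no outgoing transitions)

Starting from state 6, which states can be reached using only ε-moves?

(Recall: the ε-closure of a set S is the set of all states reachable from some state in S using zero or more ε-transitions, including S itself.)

Start with {6}.
From 6 via ε: add 5, 10.
From 5 via ε: add 9.
From 10 via ε: add 4.
From 4 via ε: add 0, 12.
From 9 via ε: add 16.
From 16 via ε: add 14.
No new states can be added; the closed set is {0, 4, 5, 6, 9, 10, 12, 14, 16}.

{0, 4, 5, 6, 9, 10, 12, 14, 16}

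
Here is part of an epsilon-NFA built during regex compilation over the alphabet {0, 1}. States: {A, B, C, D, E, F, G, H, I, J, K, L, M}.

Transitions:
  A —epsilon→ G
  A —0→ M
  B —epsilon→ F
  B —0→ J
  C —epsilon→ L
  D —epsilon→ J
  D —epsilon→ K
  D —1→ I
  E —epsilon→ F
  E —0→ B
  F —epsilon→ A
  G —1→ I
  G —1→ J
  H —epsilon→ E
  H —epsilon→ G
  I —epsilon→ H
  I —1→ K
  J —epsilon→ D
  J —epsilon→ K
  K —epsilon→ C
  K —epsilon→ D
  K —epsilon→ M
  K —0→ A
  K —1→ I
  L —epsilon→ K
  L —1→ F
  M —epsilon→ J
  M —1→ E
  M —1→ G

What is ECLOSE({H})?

Start with {H}.
From H via epsilon: add E, G.
From E via epsilon: add F.
From F via epsilon: add A.
No new states can be added; the closed set is {A, E, F, G, H}.

{A, E, F, G, H}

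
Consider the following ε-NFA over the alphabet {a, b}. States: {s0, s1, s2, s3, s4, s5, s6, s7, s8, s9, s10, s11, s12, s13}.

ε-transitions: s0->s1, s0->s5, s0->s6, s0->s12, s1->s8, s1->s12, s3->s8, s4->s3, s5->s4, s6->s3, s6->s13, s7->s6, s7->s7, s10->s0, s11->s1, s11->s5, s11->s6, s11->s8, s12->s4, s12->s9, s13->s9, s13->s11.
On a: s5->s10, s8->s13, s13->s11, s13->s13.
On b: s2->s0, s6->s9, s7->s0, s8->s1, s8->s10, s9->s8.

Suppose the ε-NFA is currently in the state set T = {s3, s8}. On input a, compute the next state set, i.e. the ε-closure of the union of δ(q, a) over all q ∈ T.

s8 on a → {s13}.
No a-transition from s3.
Union after reading a: {s13}.
Now take the ε-closure:
From s13 via ε: add s9, s11.
From s11 via ε: add s1, s5, s6, s8.
From s1 via ε: add s12.
From s5 via ε: add s4.
From s6 via ε: add s3.
No new states can be added; the closed set is {s1, s3, s4, s5, s6, s8, s9, s11, s12, s13}.

{s1, s3, s4, s5, s6, s8, s9, s11, s12, s13}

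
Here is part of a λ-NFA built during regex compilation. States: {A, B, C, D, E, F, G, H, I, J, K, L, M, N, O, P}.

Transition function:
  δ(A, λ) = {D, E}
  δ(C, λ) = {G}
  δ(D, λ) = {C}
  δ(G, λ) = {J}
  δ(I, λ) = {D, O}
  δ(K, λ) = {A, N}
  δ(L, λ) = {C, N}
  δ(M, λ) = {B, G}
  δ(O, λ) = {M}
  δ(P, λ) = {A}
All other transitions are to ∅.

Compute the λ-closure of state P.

{A, C, D, E, G, J, P}

Start with {P}.
From P via λ: add A.
From A via λ: add D, E.
From D via λ: add C.
From C via λ: add G.
From G via λ: add J.
No new states can be added; the closed set is {A, C, D, E, G, J, P}.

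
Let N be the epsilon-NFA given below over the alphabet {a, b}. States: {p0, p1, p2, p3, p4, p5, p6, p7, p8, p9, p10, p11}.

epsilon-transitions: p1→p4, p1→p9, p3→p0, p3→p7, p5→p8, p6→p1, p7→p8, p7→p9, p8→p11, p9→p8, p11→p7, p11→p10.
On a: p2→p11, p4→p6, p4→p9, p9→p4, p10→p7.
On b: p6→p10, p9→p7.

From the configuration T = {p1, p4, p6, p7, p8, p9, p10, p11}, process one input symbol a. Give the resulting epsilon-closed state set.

{p1, p4, p6, p7, p8, p9, p10, p11}

p4 on a → {p6, p9}.
p9 on a → {p4}.
p10 on a → {p7}.
No a-transition from p1, p6, p7, p8, p11.
Union after reading a: {p4, p6, p7, p9}.
Now take the epsilon-closure:
From p6 via epsilon: add p1.
From p7 via epsilon: add p8.
From p8 via epsilon: add p11.
From p11 via epsilon: add p10.
No new states can be added; the closed set is {p1, p4, p6, p7, p8, p9, p10, p11}.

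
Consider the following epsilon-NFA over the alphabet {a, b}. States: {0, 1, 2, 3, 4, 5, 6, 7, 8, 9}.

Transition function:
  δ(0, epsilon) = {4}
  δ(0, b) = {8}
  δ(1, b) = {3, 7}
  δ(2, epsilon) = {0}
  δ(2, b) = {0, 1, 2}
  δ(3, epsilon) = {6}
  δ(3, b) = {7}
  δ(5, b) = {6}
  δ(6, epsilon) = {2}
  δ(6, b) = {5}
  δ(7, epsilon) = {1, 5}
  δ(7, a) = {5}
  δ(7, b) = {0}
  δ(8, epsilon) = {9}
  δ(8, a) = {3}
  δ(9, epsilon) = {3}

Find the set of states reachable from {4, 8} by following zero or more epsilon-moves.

Start with {4, 8}.
From 8 via epsilon: add 9.
From 9 via epsilon: add 3.
From 3 via epsilon: add 6.
From 6 via epsilon: add 2.
From 2 via epsilon: add 0.
No new states can be added; the closed set is {0, 2, 3, 4, 6, 8, 9}.

{0, 2, 3, 4, 6, 8, 9}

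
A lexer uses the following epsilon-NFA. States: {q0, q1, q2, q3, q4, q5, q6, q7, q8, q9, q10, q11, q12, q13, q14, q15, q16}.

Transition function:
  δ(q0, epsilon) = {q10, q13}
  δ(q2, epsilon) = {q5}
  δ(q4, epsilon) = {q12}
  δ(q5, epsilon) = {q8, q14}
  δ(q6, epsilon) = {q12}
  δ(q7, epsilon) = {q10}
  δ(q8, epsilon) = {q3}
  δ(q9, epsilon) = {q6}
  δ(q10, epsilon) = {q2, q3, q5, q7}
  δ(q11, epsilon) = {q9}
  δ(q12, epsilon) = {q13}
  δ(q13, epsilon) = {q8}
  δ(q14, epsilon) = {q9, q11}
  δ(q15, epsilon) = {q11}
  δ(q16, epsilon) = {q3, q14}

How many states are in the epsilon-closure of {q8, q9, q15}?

Start with {q8, q9, q15}.
From q8 via epsilon: add q3.
From q9 via epsilon: add q6.
From q15 via epsilon: add q11.
From q6 via epsilon: add q12.
From q12 via epsilon: add q13.
epsilon-closure = {q3, q6, q8, q9, q11, q12, q13, q15}, which has 8 states.

8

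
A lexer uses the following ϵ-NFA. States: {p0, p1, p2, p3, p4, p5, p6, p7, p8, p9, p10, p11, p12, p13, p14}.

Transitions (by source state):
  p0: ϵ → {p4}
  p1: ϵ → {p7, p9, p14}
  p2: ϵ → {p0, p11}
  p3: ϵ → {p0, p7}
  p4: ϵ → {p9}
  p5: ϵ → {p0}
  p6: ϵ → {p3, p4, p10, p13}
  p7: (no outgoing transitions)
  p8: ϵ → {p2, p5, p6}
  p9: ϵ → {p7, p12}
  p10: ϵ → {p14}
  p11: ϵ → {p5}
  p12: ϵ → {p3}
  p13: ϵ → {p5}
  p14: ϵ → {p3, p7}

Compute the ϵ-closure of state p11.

{p0, p3, p4, p5, p7, p9, p11, p12}

Start with {p11}.
From p11 via ϵ: add p5.
From p5 via ϵ: add p0.
From p0 via ϵ: add p4.
From p4 via ϵ: add p9.
From p9 via ϵ: add p7, p12.
From p12 via ϵ: add p3.
No new states can be added; the closed set is {p0, p3, p4, p5, p7, p9, p11, p12}.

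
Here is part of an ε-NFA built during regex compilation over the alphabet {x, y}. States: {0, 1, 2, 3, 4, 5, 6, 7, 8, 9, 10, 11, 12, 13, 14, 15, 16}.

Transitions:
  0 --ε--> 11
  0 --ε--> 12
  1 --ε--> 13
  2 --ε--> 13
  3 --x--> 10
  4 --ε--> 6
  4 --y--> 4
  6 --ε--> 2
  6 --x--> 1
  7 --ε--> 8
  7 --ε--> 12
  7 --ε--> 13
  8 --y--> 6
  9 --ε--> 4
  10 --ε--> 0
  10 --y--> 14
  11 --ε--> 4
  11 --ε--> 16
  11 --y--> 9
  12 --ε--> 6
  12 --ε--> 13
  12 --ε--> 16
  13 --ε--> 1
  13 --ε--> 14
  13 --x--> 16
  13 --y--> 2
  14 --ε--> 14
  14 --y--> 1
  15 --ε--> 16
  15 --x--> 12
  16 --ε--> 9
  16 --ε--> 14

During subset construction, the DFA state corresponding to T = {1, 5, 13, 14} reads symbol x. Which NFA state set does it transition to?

13 on x → {16}.
No x-transition from 1, 5, 14.
Union after reading x: {16}.
Now take the ε-closure:
From 16 via ε: add 9, 14.
From 9 via ε: add 4.
From 4 via ε: add 6.
From 6 via ε: add 2.
From 2 via ε: add 13.
From 13 via ε: add 1.
No new states can be added; the closed set is {1, 2, 4, 6, 9, 13, 14, 16}.

{1, 2, 4, 6, 9, 13, 14, 16}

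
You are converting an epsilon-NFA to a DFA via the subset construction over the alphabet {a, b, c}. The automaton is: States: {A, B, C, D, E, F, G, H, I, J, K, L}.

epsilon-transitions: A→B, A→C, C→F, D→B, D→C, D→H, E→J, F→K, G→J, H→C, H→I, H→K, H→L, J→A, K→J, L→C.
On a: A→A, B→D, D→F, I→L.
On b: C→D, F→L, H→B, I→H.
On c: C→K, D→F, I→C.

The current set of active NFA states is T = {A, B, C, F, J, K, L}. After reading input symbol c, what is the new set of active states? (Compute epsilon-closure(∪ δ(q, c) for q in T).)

C on c → {K}.
No c-transition from A, B, F, J, K, L.
Union after reading c: {K}.
Now take the epsilon-closure:
From K via epsilon: add J.
From J via epsilon: add A.
From A via epsilon: add B, C.
From C via epsilon: add F.
No new states can be added; the closed set is {A, B, C, F, J, K}.

{A, B, C, F, J, K}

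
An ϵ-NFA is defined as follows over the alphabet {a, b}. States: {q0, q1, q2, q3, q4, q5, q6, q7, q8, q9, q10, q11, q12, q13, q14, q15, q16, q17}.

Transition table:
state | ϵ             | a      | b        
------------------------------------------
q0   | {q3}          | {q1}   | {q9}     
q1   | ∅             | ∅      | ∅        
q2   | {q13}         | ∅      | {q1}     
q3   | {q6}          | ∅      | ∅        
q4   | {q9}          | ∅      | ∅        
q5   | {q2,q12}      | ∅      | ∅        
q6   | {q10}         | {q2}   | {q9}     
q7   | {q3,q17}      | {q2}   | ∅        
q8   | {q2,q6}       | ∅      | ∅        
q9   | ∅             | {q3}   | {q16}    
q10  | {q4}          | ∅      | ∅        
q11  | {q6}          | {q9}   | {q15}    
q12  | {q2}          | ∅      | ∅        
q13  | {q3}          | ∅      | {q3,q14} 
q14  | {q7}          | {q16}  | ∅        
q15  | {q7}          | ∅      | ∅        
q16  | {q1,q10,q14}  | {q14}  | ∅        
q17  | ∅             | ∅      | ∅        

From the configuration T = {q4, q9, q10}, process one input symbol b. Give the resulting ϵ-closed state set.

q9 on b → {q16}.
No b-transition from q4, q10.
Union after reading b: {q16}.
Now take the ϵ-closure:
From q16 via ϵ: add q1, q10, q14.
From q10 via ϵ: add q4.
From q14 via ϵ: add q7.
From q4 via ϵ: add q9.
From q7 via ϵ: add q3, q17.
From q3 via ϵ: add q6.
No new states can be added; the closed set is {q1, q3, q4, q6, q7, q9, q10, q14, q16, q17}.

{q1, q3, q4, q6, q7, q9, q10, q14, q16, q17}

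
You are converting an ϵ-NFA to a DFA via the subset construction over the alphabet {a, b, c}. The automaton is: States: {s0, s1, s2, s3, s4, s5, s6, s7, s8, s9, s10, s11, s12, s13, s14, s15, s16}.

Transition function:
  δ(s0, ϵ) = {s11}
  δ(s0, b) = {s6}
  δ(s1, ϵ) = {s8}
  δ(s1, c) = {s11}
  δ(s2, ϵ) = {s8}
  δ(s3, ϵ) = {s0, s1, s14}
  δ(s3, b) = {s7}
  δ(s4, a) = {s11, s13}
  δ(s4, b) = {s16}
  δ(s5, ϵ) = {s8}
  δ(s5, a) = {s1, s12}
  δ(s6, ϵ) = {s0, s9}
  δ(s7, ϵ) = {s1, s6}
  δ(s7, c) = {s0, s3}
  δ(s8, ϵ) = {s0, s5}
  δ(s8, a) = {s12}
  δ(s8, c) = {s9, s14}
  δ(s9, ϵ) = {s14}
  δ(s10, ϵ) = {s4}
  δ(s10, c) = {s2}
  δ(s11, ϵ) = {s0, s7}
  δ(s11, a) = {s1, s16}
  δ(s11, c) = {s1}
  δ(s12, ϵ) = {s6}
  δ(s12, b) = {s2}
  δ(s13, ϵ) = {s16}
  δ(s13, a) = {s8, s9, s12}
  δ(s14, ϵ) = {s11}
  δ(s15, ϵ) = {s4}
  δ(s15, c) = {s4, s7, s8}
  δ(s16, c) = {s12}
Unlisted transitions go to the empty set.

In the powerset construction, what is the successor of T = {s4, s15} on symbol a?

s4 on a → {s11, s13}.
No a-transition from s15.
Union after reading a: {s11, s13}.
Now take the ϵ-closure:
From s11 via ϵ: add s0, s7.
From s13 via ϵ: add s16.
From s7 via ϵ: add s1, s6.
From s1 via ϵ: add s8.
From s6 via ϵ: add s9.
From s8 via ϵ: add s5.
From s9 via ϵ: add s14.
No new states can be added; the closed set is {s0, s1, s5, s6, s7, s8, s9, s11, s13, s14, s16}.

{s0, s1, s5, s6, s7, s8, s9, s11, s13, s14, s16}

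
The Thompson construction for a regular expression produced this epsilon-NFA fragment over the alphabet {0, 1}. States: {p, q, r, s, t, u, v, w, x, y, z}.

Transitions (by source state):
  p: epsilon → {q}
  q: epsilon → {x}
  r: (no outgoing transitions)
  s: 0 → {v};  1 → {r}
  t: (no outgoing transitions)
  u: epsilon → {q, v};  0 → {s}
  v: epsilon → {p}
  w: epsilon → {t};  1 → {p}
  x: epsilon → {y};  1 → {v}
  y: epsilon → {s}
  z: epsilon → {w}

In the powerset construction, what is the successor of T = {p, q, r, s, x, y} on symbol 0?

s on 0 → {v}.
No 0-transition from p, q, r, x, y.
Union after reading 0: {v}.
Now take the epsilon-closure:
From v via epsilon: add p.
From p via epsilon: add q.
From q via epsilon: add x.
From x via epsilon: add y.
From y via epsilon: add s.
No new states can be added; the closed set is {p, q, s, v, x, y}.

{p, q, s, v, x, y}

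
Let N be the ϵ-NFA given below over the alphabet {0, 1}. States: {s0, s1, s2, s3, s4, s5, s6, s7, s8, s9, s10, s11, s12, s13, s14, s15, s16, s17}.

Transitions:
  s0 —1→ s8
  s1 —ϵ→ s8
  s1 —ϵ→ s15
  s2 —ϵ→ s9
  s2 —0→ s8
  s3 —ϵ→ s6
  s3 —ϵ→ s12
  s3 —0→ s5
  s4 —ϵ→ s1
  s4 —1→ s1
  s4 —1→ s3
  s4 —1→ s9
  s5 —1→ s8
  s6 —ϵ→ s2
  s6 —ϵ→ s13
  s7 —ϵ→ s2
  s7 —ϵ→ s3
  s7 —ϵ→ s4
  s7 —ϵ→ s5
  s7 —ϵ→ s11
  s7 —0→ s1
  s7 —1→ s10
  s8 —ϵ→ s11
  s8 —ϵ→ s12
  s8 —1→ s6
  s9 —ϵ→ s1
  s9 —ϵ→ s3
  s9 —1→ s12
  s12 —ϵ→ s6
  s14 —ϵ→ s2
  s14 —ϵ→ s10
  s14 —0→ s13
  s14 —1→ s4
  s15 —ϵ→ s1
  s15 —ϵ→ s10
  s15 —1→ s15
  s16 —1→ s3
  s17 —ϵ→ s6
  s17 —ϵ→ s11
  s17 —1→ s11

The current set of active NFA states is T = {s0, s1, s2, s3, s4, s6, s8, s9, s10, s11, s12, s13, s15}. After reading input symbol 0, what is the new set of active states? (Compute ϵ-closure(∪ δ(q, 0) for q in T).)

s2 on 0 → {s8}.
s3 on 0 → {s5}.
No 0-transition from s0, s1, s4, s6, s8, s9, s10, s11, s12, s13, s15.
Union after reading 0: {s5, s8}.
Now take the ϵ-closure:
From s8 via ϵ: add s11, s12.
From s12 via ϵ: add s6.
From s6 via ϵ: add s2, s13.
From s2 via ϵ: add s9.
From s9 via ϵ: add s1, s3.
From s1 via ϵ: add s15.
From s15 via ϵ: add s10.
No new states can be added; the closed set is {s1, s2, s3, s5, s6, s8, s9, s10, s11, s12, s13, s15}.

{s1, s2, s3, s5, s6, s8, s9, s10, s11, s12, s13, s15}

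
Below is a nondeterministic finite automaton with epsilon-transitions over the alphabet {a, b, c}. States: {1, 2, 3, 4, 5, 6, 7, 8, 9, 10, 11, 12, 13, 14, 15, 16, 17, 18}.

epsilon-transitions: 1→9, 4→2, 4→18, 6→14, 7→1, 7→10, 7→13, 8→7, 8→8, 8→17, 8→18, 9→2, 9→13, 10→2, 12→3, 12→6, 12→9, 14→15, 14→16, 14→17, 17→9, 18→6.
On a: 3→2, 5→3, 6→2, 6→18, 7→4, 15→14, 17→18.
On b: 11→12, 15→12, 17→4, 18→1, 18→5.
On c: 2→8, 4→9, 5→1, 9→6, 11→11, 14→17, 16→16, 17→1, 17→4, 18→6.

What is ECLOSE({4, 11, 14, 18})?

{2, 4, 6, 9, 11, 13, 14, 15, 16, 17, 18}

Start with {4, 11, 14, 18}.
From 4 via epsilon: add 2.
From 14 via epsilon: add 15, 16, 17.
From 18 via epsilon: add 6.
From 17 via epsilon: add 9.
From 9 via epsilon: add 13.
No new states can be added; the closed set is {2, 4, 6, 9, 11, 13, 14, 15, 16, 17, 18}.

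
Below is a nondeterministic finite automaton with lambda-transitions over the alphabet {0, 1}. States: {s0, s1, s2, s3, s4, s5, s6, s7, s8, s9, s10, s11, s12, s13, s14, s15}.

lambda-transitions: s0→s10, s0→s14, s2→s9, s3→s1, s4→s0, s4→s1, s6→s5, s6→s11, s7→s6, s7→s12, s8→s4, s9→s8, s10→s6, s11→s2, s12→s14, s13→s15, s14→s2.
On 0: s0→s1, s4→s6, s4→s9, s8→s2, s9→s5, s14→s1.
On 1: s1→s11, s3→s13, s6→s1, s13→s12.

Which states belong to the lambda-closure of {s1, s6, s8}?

{s0, s1, s2, s4, s5, s6, s8, s9, s10, s11, s14}

Start with {s1, s6, s8}.
From s6 via lambda: add s5, s11.
From s8 via lambda: add s4.
From s4 via lambda: add s0.
From s11 via lambda: add s2.
From s0 via lambda: add s10, s14.
From s2 via lambda: add s9.
No new states can be added; the closed set is {s0, s1, s2, s4, s5, s6, s8, s9, s10, s11, s14}.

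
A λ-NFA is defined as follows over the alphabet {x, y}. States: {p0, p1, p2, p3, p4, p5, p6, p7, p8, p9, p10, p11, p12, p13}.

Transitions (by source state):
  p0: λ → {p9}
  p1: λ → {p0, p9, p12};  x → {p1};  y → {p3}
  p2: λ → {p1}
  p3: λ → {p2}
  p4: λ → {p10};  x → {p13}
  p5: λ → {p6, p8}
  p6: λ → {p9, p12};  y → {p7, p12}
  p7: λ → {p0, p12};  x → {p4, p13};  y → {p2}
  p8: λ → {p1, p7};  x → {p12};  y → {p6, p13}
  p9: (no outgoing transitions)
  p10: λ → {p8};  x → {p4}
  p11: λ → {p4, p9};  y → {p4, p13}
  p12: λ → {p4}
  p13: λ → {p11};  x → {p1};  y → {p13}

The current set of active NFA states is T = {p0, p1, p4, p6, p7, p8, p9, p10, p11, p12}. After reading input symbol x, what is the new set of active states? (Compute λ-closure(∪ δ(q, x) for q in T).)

p1 on x → {p1}.
p4 on x → {p13}.
p7 on x → {p4, p13}.
p8 on x → {p12}.
p10 on x → {p4}.
No x-transition from p0, p6, p9, p11, p12.
Union after reading x: {p1, p4, p12, p13}.
Now take the λ-closure:
From p1 via λ: add p0, p9.
From p4 via λ: add p10.
From p13 via λ: add p11.
From p10 via λ: add p8.
From p8 via λ: add p7.
No new states can be added; the closed set is {p0, p1, p4, p7, p8, p9, p10, p11, p12, p13}.

{p0, p1, p4, p7, p8, p9, p10, p11, p12, p13}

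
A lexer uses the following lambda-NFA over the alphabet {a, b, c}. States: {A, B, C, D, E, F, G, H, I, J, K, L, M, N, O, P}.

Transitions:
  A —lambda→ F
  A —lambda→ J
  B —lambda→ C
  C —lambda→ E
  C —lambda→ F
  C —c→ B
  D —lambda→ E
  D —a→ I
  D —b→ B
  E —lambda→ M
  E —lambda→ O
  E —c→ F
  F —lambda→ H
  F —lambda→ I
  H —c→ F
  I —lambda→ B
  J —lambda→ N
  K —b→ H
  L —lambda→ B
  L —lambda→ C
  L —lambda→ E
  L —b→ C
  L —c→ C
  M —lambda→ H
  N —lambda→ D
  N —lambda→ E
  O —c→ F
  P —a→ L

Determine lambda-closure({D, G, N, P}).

Start with {D, G, N, P}.
From D via lambda: add E.
From E via lambda: add M, O.
From M via lambda: add H.
No new states can be added; the closed set is {D, E, G, H, M, N, O, P}.

{D, E, G, H, M, N, O, P}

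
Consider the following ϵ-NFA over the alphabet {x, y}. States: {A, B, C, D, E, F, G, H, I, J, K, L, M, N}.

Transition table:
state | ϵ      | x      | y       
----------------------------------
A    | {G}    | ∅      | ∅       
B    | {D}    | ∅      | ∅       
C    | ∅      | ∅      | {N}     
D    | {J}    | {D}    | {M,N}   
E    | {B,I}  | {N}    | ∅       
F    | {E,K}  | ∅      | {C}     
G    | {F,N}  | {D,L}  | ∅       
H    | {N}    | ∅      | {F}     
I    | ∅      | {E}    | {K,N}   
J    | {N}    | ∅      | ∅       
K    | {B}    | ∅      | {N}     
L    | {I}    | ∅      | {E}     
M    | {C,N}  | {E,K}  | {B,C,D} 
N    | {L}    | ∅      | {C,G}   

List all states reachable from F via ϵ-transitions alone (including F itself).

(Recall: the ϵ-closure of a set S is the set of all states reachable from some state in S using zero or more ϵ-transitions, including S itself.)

Start with {F}.
From F via ϵ: add E, K.
From E via ϵ: add B, I.
From B via ϵ: add D.
From D via ϵ: add J.
From J via ϵ: add N.
From N via ϵ: add L.
No new states can be added; the closed set is {B, D, E, F, I, J, K, L, N}.

{B, D, E, F, I, J, K, L, N}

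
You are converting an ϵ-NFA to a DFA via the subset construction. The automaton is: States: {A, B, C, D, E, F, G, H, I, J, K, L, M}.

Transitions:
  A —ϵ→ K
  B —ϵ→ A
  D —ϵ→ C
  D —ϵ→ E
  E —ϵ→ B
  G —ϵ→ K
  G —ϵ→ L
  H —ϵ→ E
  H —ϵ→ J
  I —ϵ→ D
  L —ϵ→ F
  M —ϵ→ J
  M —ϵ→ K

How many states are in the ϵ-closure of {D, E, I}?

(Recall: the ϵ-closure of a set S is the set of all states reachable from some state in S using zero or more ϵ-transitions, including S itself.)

7

Start with {D, E, I}.
From D via ϵ: add C.
From E via ϵ: add B.
From B via ϵ: add A.
From A via ϵ: add K.
ϵ-closure = {A, B, C, D, E, I, K}, which has 7 states.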